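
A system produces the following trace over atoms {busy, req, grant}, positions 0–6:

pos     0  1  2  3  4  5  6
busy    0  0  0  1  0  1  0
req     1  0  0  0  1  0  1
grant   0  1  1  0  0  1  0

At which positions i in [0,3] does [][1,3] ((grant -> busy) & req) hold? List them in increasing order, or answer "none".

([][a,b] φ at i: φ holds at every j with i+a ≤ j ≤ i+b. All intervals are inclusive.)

none

Evaluate at each i in [0,3]:
  i=0: ✗ (fails at j=1)
  i=1: ✗ (fails at j=2)
  i=2: ✗ (fails at j=3)
  i=3: ✗ (fails at j=5)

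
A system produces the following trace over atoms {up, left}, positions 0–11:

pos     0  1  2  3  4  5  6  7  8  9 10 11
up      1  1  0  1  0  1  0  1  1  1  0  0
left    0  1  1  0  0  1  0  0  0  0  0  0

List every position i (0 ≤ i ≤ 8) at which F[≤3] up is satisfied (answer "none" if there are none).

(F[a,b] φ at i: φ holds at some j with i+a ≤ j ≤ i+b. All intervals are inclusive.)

0, 1, 2, 3, 4, 5, 6, 7, 8

Evaluate at each i in [0,8]:
  i=0: ✓ (witness j=0)
  i=1: ✓ (witness j=1)
  i=2: ✓ (witness j=3)
  i=3: ✓ (witness j=3)
  i=4: ✓ (witness j=5)
  i=5: ✓ (witness j=5)
  i=6: ✓ (witness j=7)
  i=7: ✓ (witness j=7)
  i=8: ✓ (witness j=8)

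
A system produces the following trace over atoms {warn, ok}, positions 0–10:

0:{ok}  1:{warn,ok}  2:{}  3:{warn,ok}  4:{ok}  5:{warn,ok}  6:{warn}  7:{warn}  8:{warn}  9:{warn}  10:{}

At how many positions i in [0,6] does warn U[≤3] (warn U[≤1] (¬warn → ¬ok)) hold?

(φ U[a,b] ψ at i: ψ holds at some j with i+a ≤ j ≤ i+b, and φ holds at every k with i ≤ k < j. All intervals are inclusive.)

Evaluate at each i in [0,6]:
  i=0: ✗ (lhs fails at k=0 before rhs at j=1)
  i=1: ✓ (rhs at j=1)
  i=2: ✓ (rhs at j=2)
  i=3: ✓ (rhs at j=3)
  i=4: ✗ (lhs fails at k=4 before rhs at j=5)
  i=5: ✓ (rhs at j=5)
  i=6: ✓ (rhs at j=6)
Positions where it holds: {1, 2, 3, 5, 6} → 5.

5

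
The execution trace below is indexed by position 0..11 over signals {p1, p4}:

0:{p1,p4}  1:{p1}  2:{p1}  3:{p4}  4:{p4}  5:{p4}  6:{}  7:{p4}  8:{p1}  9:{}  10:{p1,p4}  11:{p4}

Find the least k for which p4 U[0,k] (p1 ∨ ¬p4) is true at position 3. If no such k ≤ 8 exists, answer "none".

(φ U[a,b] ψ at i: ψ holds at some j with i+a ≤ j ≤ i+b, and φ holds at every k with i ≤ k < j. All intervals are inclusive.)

Need earliest j ≥ 3 with (p1 ∨ ¬p4), and p4 at every k in [3,j-1].
  j=3: rhs fails.
  j=4: rhs fails.
  j=5: rhs fails.
  j=6: rhs holds; lhs holds on [3,5]. k = 3.

3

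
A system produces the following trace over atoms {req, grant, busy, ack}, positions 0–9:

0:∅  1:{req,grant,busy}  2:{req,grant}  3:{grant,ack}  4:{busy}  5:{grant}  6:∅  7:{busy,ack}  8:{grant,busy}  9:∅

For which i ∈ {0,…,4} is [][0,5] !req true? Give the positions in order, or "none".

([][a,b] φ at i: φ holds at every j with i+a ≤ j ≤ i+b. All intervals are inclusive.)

Evaluate at each i in [0,4]:
  i=0: ✗ (fails at j=1)
  i=1: ✗ (fails at j=1)
  i=2: ✗ (fails at j=2)
  i=3: ✓ (all of [3,8])
  i=4: ✓ (all of [4,9])

3, 4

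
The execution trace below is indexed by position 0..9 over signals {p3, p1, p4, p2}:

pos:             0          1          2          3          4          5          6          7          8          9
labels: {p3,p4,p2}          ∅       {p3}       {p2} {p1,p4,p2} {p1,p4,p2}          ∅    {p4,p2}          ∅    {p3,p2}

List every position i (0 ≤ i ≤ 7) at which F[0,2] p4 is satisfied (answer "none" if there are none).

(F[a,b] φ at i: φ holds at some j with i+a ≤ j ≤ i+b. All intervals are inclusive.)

Evaluate at each i in [0,7]:
  i=0: ✓ (witness j=0)
  i=1: ✗ (none in [1,3])
  i=2: ✓ (witness j=4)
  i=3: ✓ (witness j=4)
  i=4: ✓ (witness j=4)
  i=5: ✓ (witness j=5)
  i=6: ✓ (witness j=7)
  i=7: ✓ (witness j=7)

0, 2, 3, 4, 5, 6, 7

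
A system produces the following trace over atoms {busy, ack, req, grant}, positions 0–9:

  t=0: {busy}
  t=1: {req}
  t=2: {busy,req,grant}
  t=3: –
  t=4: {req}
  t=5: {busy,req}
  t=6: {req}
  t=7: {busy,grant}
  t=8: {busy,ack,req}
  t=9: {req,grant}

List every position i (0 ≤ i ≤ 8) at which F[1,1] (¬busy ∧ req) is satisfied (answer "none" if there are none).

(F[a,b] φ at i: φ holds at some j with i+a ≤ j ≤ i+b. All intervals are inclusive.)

Evaluate at each i in [0,8]:
  i=0: ✓ (witness j=1)
  i=1: ✗ (none in [2,2])
  i=2: ✗ (none in [3,3])
  i=3: ✓ (witness j=4)
  i=4: ✗ (none in [5,5])
  i=5: ✓ (witness j=6)
  i=6: ✗ (none in [7,7])
  i=7: ✗ (none in [8,8])
  i=8: ✓ (witness j=9)

0, 3, 5, 8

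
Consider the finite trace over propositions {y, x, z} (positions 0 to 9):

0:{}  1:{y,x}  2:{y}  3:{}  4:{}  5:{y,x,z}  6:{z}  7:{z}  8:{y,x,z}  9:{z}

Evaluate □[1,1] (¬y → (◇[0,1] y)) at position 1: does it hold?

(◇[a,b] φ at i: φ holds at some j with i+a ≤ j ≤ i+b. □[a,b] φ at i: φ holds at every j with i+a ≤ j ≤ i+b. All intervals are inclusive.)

Check (¬y → (◇[0,1] y)) at every j in [2,2]:
  j=2: antecedent false → ✓
All positions satisfy it → formula holds.

Yes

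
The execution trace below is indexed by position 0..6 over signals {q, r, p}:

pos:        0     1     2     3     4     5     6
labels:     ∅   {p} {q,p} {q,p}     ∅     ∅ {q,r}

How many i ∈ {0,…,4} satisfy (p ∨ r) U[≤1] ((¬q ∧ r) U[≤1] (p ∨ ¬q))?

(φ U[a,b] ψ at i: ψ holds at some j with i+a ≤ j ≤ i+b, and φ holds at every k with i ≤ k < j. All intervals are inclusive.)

5

Evaluate at each i in [0,4]:
  i=0: ✓ (rhs at j=0)
  i=1: ✓ (rhs at j=1)
  i=2: ✓ (rhs at j=2)
  i=3: ✓ (rhs at j=3)
  i=4: ✓ (rhs at j=4)
Positions where it holds: {0, 1, 2, 3, 4} → 5.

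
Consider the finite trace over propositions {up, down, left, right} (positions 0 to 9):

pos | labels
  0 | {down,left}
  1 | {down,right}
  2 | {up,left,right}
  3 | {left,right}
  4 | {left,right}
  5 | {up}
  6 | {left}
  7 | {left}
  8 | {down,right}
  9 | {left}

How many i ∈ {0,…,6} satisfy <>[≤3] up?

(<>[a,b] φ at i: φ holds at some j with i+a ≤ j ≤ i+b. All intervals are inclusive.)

6

Evaluate at each i in [0,6]:
  i=0: ✓ (witness j=2)
  i=1: ✓ (witness j=2)
  i=2: ✓ (witness j=2)
  i=3: ✓ (witness j=5)
  i=4: ✓ (witness j=5)
  i=5: ✓ (witness j=5)
  i=6: ✗ (none in [6,9])
Positions where it holds: {0, 1, 2, 3, 4, 5} → 6.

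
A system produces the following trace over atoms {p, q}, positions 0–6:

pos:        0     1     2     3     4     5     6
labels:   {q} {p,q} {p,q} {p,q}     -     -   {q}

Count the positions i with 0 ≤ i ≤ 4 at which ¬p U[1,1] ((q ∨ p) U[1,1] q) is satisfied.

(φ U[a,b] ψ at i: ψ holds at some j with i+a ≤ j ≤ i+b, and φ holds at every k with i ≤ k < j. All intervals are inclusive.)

Evaluate at each i in [0,4]:
  i=0: ✓ (rhs at j=1; lhs holds on [0,0])
  i=1: ✗ (lhs fails at k=1 before rhs at j=2)
  i=2: ✗ (no rhs in [3,3])
  i=3: ✗ (no rhs in [4,4])
  i=4: ✗ (no rhs in [5,5])
Positions where it holds: {0} → 1.

1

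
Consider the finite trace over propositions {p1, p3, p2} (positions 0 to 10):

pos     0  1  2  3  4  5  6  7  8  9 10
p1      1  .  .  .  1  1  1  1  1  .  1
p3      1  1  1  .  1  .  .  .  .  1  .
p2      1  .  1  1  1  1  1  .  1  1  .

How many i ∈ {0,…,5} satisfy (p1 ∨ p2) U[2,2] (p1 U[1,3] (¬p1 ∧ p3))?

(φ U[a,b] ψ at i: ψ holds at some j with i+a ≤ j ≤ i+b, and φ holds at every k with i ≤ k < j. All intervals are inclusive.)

2

Evaluate at each i in [0,5]:
  i=0: ✗ (no rhs in [2,2])
  i=1: ✗ (no rhs in [3,3])
  i=2: ✗ (no rhs in [4,4])
  i=3: ✗ (no rhs in [5,5])
  i=4: ✓ (rhs at j=6; lhs holds on [4,5])
  i=5: ✓ (rhs at j=7; lhs holds on [5,6])
Positions where it holds: {4, 5} → 2.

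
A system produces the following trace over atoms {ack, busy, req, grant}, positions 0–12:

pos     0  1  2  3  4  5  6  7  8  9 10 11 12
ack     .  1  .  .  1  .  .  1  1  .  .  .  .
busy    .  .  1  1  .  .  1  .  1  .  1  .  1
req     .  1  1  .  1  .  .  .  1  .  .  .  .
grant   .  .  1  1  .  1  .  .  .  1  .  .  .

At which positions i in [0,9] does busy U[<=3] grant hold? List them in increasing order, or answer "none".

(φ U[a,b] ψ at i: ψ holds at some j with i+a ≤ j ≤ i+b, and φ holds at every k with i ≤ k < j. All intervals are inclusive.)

Evaluate at each i in [0,9]:
  i=0: ✗ (lhs fails at k=0 before rhs at j=2)
  i=1: ✗ (lhs fails at k=1 before rhs at j=2)
  i=2: ✓ (rhs at j=2)
  i=3: ✓ (rhs at j=3)
  i=4: ✗ (lhs fails at k=4 before rhs at j=5)
  i=5: ✓ (rhs at j=5)
  i=6: ✗ (lhs fails at k=7 before rhs at j=9)
  i=7: ✗ (lhs fails at k=7 before rhs at j=9)
  i=8: ✓ (rhs at j=9; lhs holds on [8,8])
  i=9: ✓ (rhs at j=9)

2, 3, 5, 8, 9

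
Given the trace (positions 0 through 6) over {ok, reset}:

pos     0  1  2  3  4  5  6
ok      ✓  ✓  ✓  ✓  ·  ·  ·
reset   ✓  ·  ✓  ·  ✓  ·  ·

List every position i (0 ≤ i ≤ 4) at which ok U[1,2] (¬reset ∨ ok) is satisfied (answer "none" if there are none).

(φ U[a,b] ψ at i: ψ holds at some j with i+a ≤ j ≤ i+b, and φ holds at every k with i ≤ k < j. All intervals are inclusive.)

0, 1, 2

Evaluate at each i in [0,4]:
  i=0: ✓ (rhs at j=1; lhs holds on [0,0])
  i=1: ✓ (rhs at j=2; lhs holds on [1,1])
  i=2: ✓ (rhs at j=3; lhs holds on [2,2])
  i=3: ✗ (lhs fails at k=4 before rhs at j=5)
  i=4: ✗ (lhs fails at k=4 before rhs at j=5)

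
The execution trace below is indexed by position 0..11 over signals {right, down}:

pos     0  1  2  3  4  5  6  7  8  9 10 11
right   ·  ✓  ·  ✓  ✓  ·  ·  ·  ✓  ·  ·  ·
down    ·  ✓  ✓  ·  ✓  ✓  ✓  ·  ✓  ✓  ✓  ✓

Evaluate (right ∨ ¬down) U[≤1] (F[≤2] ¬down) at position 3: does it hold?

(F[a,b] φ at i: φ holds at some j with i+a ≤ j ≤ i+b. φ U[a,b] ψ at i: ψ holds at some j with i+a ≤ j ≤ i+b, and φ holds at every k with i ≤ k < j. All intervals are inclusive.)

Need some j in [3,4] with F[≤2] ¬down, and (right ∨ ¬down) at every k in [3,j-1].
  j=3: F[≤2] ¬down holds; no prefix to check → satisfied.

Holds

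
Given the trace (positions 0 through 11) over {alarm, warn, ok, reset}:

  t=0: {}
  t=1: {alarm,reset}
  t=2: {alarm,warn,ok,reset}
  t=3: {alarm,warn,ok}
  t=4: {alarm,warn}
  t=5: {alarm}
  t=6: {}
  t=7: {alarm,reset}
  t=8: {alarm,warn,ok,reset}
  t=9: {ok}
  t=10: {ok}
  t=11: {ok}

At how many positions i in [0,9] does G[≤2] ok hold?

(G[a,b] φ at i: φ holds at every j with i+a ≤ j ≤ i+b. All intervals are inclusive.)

Evaluate at each i in [0,9]:
  i=0: ✗ (fails at j=0)
  i=1: ✗ (fails at j=1)
  i=2: ✗ (fails at j=4)
  i=3: ✗ (fails at j=4)
  i=4: ✗ (fails at j=4)
  i=5: ✗ (fails at j=5)
  i=6: ✗ (fails at j=6)
  i=7: ✗ (fails at j=7)
  i=8: ✓ (all of [8,10])
  i=9: ✓ (all of [9,11])
Positions where it holds: {8, 9} → 2.

2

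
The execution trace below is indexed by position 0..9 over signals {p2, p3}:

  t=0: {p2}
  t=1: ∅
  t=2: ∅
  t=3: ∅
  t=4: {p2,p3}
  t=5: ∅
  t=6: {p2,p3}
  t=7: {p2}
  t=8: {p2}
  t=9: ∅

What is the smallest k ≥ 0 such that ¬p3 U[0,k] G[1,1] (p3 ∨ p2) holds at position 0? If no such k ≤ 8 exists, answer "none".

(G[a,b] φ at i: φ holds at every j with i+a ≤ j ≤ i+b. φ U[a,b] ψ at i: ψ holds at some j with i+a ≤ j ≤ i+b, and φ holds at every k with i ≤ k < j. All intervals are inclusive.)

Need earliest j ≥ 0 with G[1,1] (p3 ∨ p2), and ¬p3 at every k in [0,j-1].
  j=0: rhs fails.
  j=1: rhs fails.
  j=2: rhs fails.
  j=3: rhs holds; lhs holds on [0,2]. k = 3.

3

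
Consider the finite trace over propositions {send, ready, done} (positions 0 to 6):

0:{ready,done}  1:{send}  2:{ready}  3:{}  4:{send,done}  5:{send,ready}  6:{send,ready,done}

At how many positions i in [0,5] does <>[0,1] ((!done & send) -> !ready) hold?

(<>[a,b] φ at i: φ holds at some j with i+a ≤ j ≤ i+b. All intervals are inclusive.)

Evaluate at each i in [0,5]:
  i=0: ✓ (witness j=0)
  i=1: ✓ (witness j=1)
  i=2: ✓ (witness j=2)
  i=3: ✓ (witness j=3)
  i=4: ✓ (witness j=4)
  i=5: ✓ (witness j=6)
Positions where it holds: {0, 1, 2, 3, 4, 5} → 6.

6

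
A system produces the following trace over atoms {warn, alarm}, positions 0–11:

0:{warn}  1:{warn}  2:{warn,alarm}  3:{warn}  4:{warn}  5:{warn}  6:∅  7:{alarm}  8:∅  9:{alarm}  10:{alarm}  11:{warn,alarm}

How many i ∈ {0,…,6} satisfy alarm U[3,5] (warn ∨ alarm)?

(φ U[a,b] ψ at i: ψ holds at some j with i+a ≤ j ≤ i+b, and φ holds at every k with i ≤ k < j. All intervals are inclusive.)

Evaluate at each i in [0,6]:
  i=0: ✗ (lhs fails at k=0 before rhs at j=3)
  i=1: ✗ (lhs fails at k=1 before rhs at j=4)
  i=2: ✗ (lhs fails at k=3 before rhs at j=5)
  i=3: ✗ (lhs fails at k=3 before rhs at j=7)
  i=4: ✗ (lhs fails at k=4 before rhs at j=7)
  i=5: ✗ (lhs fails at k=5 before rhs at j=9)
  i=6: ✗ (lhs fails at k=6 before rhs at j=9)
Positions where it holds: {} → 0.

0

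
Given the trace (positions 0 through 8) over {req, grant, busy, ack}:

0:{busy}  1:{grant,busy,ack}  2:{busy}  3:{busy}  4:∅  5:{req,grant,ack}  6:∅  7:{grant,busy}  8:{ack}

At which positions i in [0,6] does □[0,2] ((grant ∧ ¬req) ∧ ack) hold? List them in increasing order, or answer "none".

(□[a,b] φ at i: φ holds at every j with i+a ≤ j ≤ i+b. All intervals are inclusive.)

Evaluate at each i in [0,6]:
  i=0: ✗ (fails at j=0)
  i=1: ✗ (fails at j=2)
  i=2: ✗ (fails at j=2)
  i=3: ✗ (fails at j=3)
  i=4: ✗ (fails at j=4)
  i=5: ✗ (fails at j=5)
  i=6: ✗ (fails at j=6)

none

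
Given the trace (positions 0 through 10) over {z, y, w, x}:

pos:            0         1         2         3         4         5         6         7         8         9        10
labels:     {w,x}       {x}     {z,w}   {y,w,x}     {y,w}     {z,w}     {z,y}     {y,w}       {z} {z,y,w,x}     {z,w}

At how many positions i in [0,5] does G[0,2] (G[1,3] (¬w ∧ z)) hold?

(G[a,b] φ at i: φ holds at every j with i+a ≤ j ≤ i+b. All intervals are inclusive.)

0

Evaluate at each i in [0,5]:
  i=0: ✗ (fails at j=0)
  i=1: ✗ (fails at j=1)
  i=2: ✗ (fails at j=2)
  i=3: ✗ (fails at j=3)
  i=4: ✗ (fails at j=4)
  i=5: ✗ (fails at j=5)
Positions where it holds: {} → 0.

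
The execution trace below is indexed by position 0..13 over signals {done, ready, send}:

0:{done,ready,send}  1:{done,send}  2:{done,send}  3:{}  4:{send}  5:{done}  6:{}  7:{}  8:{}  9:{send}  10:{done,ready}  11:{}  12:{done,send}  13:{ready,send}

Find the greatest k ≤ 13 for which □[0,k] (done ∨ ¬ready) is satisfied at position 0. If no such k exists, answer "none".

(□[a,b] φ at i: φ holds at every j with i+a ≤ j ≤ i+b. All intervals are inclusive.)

(done ∨ ¬ready) must hold from j=0 onward; find where it first fails.
  j=0: holds
  j=1: holds
  j=2: holds
  j=3: holds
  j=4: holds
  j=5: holds
  j=6: holds
  j=7: holds
  j=8: holds
  j=9: holds
  j=10: holds
  j=11: holds
  j=12: holds
  j=13: fails
Holds on [0,12], so largest k = 12.

12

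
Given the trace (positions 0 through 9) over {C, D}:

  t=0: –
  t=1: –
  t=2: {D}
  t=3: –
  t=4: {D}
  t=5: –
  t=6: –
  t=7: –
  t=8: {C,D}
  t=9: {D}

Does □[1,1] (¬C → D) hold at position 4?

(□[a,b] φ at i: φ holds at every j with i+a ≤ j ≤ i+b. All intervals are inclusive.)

Check (¬C → D) at every j in [5,5]:
  j=5: antecedent true; consequent false → ✗
Fails at j=5 → formula fails.

False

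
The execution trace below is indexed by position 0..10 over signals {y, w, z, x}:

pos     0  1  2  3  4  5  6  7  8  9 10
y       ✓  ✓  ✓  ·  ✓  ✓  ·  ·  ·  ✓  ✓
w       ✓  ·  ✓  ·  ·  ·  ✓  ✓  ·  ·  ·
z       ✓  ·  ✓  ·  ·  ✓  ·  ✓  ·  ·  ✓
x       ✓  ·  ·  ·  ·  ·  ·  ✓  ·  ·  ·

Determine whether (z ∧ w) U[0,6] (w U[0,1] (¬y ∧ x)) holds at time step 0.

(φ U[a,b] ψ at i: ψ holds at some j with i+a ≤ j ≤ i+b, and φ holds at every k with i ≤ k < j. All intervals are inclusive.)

No

Need some j in [0,6] with (w U[0,1] (¬y ∧ x)), and (z ∧ w) at every k in [0,j-1].
  j=0: (w U[0,1] (¬y ∧ x)) — fails.
  j=1: (w U[0,1] (¬y ∧ x)) — fails.
  j=2: (w U[0,1] (¬y ∧ x)) — fails.
  j=3: (w U[0,1] (¬y ∧ x)) — fails.
  j=4: (w U[0,1] (¬y ∧ x)) — fails.
  j=5: (w U[0,1] (¬y ∧ x)) — fails.
  j=6: (w U[0,1] (¬y ∧ x)) holds, but (z ∧ w) fails at k=1 → not this j.
No j in the window works → until fails.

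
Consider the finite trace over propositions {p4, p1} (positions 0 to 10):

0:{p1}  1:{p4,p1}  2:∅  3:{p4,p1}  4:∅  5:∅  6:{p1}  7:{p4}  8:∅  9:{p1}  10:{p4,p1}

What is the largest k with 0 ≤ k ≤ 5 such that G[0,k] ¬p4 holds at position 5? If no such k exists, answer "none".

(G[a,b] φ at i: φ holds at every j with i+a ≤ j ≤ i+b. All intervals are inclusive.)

1

¬p4 must hold from j=5 onward; find where it first fails.
  j=5: holds
  j=6: holds
  j=7: fails
Holds on [5,6], so largest k = 1.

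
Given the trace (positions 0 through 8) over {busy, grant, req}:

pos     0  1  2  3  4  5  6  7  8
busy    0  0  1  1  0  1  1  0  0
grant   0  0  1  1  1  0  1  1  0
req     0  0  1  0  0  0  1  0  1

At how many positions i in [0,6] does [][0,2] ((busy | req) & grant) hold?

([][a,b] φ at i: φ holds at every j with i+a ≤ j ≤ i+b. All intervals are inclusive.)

0

Evaluate at each i in [0,6]:
  i=0: ✗ (fails at j=0)
  i=1: ✗ (fails at j=1)
  i=2: ✗ (fails at j=4)
  i=3: ✗ (fails at j=4)
  i=4: ✗ (fails at j=4)
  i=5: ✗ (fails at j=5)
  i=6: ✗ (fails at j=7)
Positions where it holds: {} → 0.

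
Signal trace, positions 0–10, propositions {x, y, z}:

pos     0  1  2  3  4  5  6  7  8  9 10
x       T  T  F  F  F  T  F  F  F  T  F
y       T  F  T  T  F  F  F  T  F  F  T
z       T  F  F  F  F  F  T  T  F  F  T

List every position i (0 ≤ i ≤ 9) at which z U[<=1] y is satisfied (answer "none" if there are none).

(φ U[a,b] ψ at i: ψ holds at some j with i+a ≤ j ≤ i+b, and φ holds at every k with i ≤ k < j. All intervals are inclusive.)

Evaluate at each i in [0,9]:
  i=0: ✓ (rhs at j=0)
  i=1: ✗ (lhs fails at k=1 before rhs at j=2)
  i=2: ✓ (rhs at j=2)
  i=3: ✓ (rhs at j=3)
  i=4: ✗ (no rhs in [4,5])
  i=5: ✗ (no rhs in [5,6])
  i=6: ✓ (rhs at j=7; lhs holds on [6,6])
  i=7: ✓ (rhs at j=7)
  i=8: ✗ (no rhs in [8,9])
  i=9: ✗ (lhs fails at k=9 before rhs at j=10)

0, 2, 3, 6, 7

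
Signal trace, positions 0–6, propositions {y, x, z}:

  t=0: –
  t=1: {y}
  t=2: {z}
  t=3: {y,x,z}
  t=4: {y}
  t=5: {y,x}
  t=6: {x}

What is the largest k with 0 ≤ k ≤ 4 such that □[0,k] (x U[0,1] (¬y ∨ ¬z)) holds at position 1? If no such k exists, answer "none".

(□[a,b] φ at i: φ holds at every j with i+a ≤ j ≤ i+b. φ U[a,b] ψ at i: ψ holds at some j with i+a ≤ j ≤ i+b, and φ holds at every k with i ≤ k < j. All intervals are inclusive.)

(x U[0,1] (¬y ∨ ¬z)) must hold from j=1 onward; find where it first fails.
  j=1: holds
  j=2: holds
  j=3: holds
  j=4: holds
  j=5: holds
Holds through j=5; largest k = 4.

4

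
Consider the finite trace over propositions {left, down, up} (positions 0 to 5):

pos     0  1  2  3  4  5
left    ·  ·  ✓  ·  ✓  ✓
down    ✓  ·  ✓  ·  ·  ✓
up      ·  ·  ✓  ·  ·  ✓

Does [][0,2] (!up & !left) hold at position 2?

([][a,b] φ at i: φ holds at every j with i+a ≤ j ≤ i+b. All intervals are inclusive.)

Check (!up & !left) at every j in [2,4]:
  j=2: false
  j=3: true
  j=4: false
Fails at j=2 → formula fails.

Does not hold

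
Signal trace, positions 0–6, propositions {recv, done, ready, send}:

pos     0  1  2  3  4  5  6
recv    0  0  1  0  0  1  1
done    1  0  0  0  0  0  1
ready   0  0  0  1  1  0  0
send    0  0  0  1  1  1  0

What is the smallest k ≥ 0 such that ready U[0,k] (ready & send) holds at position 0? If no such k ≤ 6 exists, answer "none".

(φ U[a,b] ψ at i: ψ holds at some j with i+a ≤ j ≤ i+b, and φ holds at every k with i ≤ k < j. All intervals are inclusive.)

none

Need earliest j ≥ 0 with (ready & send), and ready at every k in [0,j-1].
  j=0: rhs fails.
  j=1: rhs fails.
  j=2: rhs fails.
  j=3: rhs holds but lhs fails at k=0.
  j=4: rhs holds but lhs fails at k=0.
  j=5: rhs fails.
  j=6: rhs fails.
No witness within the range → none.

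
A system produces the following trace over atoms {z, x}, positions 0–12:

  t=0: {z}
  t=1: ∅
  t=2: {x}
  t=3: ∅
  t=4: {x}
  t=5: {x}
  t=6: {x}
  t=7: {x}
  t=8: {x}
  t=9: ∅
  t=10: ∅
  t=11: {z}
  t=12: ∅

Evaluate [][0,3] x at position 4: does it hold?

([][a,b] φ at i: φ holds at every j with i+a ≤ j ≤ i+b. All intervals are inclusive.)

Check x at every j in [4,7]:
  j=4: true
  j=5: true
  j=6: true
  j=7: true
All positions satisfy it → formula holds.

True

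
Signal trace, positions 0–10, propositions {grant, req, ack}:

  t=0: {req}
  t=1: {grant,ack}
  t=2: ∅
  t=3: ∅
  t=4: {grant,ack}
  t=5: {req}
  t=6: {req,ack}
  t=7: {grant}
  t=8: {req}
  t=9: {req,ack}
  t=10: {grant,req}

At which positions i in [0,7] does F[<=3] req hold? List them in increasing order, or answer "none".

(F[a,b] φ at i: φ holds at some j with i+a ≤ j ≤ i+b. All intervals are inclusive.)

Evaluate at each i in [0,7]:
  i=0: ✓ (witness j=0)
  i=1: ✗ (none in [1,4])
  i=2: ✓ (witness j=5)
  i=3: ✓ (witness j=5)
  i=4: ✓ (witness j=5)
  i=5: ✓ (witness j=5)
  i=6: ✓ (witness j=6)
  i=7: ✓ (witness j=8)

0, 2, 3, 4, 5, 6, 7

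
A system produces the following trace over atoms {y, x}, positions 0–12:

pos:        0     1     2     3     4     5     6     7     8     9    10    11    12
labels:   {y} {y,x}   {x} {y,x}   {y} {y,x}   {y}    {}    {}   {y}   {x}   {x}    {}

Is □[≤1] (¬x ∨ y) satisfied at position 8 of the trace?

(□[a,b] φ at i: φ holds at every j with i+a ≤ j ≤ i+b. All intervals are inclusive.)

Holds

Check (¬x ∨ y) at every j in [8,9]:
  j=8: true
  j=9: true
All positions satisfy it → formula holds.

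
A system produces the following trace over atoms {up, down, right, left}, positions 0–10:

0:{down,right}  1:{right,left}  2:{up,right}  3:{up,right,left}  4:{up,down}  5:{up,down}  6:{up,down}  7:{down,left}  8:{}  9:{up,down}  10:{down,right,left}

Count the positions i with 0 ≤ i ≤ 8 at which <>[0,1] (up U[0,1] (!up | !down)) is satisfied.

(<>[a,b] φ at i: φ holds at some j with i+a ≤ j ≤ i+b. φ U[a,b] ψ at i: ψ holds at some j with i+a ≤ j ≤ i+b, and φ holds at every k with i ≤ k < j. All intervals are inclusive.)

8

Evaluate at each i in [0,8]:
  i=0: ✓ (witness j=0)
  i=1: ✓ (witness j=1)
  i=2: ✓ (witness j=2)
  i=3: ✓ (witness j=3)
  i=4: ✗ (none in [4,5])
  i=5: ✓ (witness j=6)
  i=6: ✓ (witness j=6)
  i=7: ✓ (witness j=7)
  i=8: ✓ (witness j=8)
Positions where it holds: {0, 1, 2, 3, 5, 6, 7, 8} → 8.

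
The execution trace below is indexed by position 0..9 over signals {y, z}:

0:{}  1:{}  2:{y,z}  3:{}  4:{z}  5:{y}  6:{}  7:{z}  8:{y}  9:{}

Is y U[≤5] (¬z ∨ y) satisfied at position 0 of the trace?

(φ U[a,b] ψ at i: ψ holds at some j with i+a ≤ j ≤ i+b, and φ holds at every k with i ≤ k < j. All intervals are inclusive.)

Need some j in [0,5] with (¬z ∨ y), and y at every k in [0,j-1].
  j=0: (¬z ∨ y) holds; no prefix to check → satisfied.

Holds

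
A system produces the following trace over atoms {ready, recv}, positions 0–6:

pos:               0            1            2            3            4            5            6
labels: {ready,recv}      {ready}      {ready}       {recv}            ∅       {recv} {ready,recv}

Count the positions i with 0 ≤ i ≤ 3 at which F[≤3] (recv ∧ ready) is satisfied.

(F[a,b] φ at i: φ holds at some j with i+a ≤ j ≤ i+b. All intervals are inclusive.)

Evaluate at each i in [0,3]:
  i=0: ✓ (witness j=0)
  i=1: ✗ (none in [1,4])
  i=2: ✗ (none in [2,5])
  i=3: ✓ (witness j=6)
Positions where it holds: {0, 3} → 2.

2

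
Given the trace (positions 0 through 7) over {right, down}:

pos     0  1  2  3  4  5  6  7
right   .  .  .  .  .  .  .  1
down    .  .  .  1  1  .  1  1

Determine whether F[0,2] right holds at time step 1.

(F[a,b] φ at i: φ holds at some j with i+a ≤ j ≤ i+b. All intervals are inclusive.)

Check right at each j in [1,3]:
  j=1: false
  j=2: false
  j=3: false
No position in the window satisfies it → formula fails.

No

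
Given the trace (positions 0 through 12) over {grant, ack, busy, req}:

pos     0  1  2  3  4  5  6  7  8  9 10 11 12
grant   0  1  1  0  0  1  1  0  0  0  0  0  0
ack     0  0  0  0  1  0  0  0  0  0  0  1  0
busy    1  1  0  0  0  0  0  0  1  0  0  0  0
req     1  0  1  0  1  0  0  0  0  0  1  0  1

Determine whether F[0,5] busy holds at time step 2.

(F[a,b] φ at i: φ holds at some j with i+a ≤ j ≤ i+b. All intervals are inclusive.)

Check busy at each j in [2,7]:
  j=2: false
  j=3: false
  j=4: false
  j=5: false
  j=6: false
  j=7: false
No position in the window satisfies it → formula fails.

No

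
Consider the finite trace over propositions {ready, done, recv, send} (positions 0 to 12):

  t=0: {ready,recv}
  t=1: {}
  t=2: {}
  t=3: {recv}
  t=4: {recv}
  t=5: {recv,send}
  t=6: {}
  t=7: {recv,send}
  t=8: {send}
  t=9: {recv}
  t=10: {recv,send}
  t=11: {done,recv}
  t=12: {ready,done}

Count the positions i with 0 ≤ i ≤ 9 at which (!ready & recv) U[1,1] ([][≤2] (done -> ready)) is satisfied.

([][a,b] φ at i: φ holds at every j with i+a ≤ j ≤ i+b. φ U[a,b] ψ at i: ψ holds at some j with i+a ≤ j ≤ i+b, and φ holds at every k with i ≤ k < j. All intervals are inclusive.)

Evaluate at each i in [0,9]:
  i=0: ✗ (lhs fails at k=0 before rhs at j=1)
  i=1: ✗ (lhs fails at k=1 before rhs at j=2)
  i=2: ✗ (lhs fails at k=2 before rhs at j=3)
  i=3: ✓ (rhs at j=4; lhs holds on [3,3])
  i=4: ✓ (rhs at j=5; lhs holds on [4,4])
  i=5: ✓ (rhs at j=6; lhs holds on [5,5])
  i=6: ✗ (lhs fails at k=6 before rhs at j=7)
  i=7: ✓ (rhs at j=8; lhs holds on [7,7])
  i=8: ✗ (no rhs in [9,9])
  i=9: ✗ (no rhs in [10,10])
Positions where it holds: {3, 4, 5, 7} → 4.

4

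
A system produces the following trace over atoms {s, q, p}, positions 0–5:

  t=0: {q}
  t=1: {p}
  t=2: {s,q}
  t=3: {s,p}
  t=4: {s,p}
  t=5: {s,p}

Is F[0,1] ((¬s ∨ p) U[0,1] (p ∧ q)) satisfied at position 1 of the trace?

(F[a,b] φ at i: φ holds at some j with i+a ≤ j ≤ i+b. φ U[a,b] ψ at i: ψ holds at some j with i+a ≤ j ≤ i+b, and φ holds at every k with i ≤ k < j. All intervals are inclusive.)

Check ((¬s ∨ p) U[0,1] (p ∧ q)) at each j in [1,2]:
  j=1: fails
  j=2: fails
No position in the window satisfies it → formula fails.

No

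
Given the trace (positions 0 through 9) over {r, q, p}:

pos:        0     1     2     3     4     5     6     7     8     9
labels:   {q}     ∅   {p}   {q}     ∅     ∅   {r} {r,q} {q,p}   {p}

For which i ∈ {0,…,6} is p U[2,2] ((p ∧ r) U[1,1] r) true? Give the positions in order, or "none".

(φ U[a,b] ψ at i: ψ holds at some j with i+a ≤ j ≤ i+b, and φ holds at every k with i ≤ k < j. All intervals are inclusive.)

Evaluate at each i in [0,6]:
  i=0: ✗ (no rhs in [2,2])
  i=1: ✗ (no rhs in [3,3])
  i=2: ✗ (no rhs in [4,4])
  i=3: ✗ (no rhs in [5,5])
  i=4: ✗ (no rhs in [6,6])
  i=5: ✗ (no rhs in [7,7])
  i=6: ✗ (no rhs in [8,8])

none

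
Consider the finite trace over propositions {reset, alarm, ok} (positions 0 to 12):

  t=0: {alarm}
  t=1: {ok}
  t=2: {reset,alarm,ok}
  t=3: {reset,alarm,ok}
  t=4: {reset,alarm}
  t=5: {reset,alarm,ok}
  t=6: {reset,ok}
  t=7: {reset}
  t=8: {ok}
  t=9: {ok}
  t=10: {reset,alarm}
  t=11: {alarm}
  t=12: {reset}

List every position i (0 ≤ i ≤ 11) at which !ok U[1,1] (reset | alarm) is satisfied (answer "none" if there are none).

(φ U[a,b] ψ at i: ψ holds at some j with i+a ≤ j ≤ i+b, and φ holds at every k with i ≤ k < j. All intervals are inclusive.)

Evaluate at each i in [0,11]:
  i=0: ✗ (no rhs in [1,1])
  i=1: ✗ (lhs fails at k=1 before rhs at j=2)
  i=2: ✗ (lhs fails at k=2 before rhs at j=3)
  i=3: ✗ (lhs fails at k=3 before rhs at j=4)
  i=4: ✓ (rhs at j=5; lhs holds on [4,4])
  i=5: ✗ (lhs fails at k=5 before rhs at j=6)
  i=6: ✗ (lhs fails at k=6 before rhs at j=7)
  i=7: ✗ (no rhs in [8,8])
  i=8: ✗ (no rhs in [9,9])
  i=9: ✗ (lhs fails at k=9 before rhs at j=10)
  i=10: ✓ (rhs at j=11; lhs holds on [10,10])
  i=11: ✓ (rhs at j=12; lhs holds on [11,11])

4, 10, 11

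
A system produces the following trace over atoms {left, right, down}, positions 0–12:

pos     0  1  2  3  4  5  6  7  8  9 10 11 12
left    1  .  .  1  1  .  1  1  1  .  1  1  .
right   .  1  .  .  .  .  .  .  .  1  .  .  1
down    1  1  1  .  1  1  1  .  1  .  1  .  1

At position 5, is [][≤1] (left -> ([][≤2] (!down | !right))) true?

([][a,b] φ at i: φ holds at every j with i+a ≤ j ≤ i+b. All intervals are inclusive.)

Check (left -> ([][≤2] (!down | !right))) at every j in [5,6]:
  j=5: antecedent false → ✓
  j=6: antecedent true; consequent holds on [6,8] → ✓
All positions satisfy it → formula holds.

Yes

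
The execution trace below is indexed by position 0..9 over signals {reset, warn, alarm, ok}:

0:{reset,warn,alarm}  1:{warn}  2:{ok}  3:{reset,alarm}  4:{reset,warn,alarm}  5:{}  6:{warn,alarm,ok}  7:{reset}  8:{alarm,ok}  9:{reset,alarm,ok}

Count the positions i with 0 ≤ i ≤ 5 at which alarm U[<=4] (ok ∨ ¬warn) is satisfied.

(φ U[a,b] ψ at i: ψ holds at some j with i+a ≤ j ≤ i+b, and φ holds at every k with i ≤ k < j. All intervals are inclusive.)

4

Evaluate at each i in [0,5]:
  i=0: ✗ (lhs fails at k=1 before rhs at j=2)
  i=1: ✗ (lhs fails at k=1 before rhs at j=2)
  i=2: ✓ (rhs at j=2)
  i=3: ✓ (rhs at j=3)
  i=4: ✓ (rhs at j=5; lhs holds on [4,4])
  i=5: ✓ (rhs at j=5)
Positions where it holds: {2, 3, 4, 5} → 4.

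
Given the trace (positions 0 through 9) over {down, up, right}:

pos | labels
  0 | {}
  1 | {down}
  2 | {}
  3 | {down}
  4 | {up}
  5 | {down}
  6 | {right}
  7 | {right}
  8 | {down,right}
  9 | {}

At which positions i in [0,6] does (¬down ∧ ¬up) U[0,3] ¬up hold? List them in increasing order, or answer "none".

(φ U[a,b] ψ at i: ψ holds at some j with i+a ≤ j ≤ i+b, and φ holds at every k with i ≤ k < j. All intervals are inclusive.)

Evaluate at each i in [0,6]:
  i=0: ✓ (rhs at j=0)
  i=1: ✓ (rhs at j=1)
  i=2: ✓ (rhs at j=2)
  i=3: ✓ (rhs at j=3)
  i=4: ✗ (lhs fails at k=4 before rhs at j=5)
  i=5: ✓ (rhs at j=5)
  i=6: ✓ (rhs at j=6)

0, 1, 2, 3, 5, 6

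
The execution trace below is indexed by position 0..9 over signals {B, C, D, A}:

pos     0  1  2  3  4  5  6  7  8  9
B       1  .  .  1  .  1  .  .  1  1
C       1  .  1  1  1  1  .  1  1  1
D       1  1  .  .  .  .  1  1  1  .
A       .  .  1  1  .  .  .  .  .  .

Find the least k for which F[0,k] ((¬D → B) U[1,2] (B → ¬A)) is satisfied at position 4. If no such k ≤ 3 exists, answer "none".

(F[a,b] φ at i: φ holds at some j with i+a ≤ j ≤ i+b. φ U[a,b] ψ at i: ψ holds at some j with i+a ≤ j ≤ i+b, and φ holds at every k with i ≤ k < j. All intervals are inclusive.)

1

Scan j = 4,5,… for ((¬D → B) U[1,2] (B → ¬A)):
  j=4: fails
  j=5: holds
First hit at j=5, so smallest k = 5-4 = 1.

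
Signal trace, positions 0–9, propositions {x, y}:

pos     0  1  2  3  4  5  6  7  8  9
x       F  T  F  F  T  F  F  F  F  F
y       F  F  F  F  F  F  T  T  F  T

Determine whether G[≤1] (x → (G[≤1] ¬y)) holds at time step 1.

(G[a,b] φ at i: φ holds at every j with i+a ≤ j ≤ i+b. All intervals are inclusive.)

Check (x → (G[≤1] ¬y)) at every j in [1,2]:
  j=1: antecedent true; consequent holds on [1,2] → ✓
  j=2: antecedent false → ✓
All positions satisfy it → formula holds.

Holds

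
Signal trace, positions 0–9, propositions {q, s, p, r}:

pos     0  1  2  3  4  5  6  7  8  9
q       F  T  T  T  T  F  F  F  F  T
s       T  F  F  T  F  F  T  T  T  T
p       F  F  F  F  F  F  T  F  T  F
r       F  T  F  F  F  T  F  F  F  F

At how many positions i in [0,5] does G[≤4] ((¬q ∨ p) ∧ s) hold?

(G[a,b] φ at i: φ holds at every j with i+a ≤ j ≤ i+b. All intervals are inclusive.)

0

Evaluate at each i in [0,5]:
  i=0: ✗ (fails at j=1)
  i=1: ✗ (fails at j=1)
  i=2: ✗ (fails at j=2)
  i=3: ✗ (fails at j=3)
  i=4: ✗ (fails at j=4)
  i=5: ✗ (fails at j=5)
Positions where it holds: {} → 0.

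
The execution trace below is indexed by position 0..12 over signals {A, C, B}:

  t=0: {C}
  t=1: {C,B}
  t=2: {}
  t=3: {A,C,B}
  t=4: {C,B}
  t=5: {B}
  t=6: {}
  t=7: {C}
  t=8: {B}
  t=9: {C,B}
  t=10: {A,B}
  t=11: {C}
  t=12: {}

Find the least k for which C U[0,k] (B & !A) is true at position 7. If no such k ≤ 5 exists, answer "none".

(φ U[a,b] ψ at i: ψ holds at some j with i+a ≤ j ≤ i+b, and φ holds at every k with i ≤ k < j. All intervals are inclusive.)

Need earliest j ≥ 7 with (B & !A), and C at every k in [7,j-1].
  j=7: rhs fails.
  j=8: rhs holds; lhs holds on [7,7]. k = 1.

1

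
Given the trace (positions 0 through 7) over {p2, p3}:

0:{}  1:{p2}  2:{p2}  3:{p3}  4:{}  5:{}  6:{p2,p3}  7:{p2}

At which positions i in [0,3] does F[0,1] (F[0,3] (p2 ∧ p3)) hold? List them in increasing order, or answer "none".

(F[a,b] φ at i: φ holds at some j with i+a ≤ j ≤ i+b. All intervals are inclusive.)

Evaluate at each i in [0,3]:
  i=0: ✗ (none in [0,1])
  i=1: ✗ (none in [1,2])
  i=2: ✓ (witness j=3)
  i=3: ✓ (witness j=3)

2, 3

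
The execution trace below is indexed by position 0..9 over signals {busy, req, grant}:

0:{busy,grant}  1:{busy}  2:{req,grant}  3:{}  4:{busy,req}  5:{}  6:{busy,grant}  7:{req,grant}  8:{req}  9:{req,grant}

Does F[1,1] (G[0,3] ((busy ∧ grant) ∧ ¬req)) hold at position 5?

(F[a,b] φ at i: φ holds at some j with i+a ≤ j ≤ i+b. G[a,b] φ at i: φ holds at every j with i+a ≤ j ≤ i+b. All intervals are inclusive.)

Check G[0,3] ((busy ∧ grant) ∧ ¬req) at each j in [6,6]:
  j=6: fails at 7
No position in the window satisfies it → formula fails.

False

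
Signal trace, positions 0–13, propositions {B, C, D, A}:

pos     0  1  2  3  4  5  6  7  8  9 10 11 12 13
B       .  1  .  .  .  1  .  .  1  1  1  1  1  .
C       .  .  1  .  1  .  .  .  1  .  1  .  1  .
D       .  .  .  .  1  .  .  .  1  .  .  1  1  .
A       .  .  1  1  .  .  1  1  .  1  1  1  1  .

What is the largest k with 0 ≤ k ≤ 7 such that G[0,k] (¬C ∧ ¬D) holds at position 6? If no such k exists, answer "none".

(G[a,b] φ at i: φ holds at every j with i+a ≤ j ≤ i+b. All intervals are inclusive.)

1

(¬C ∧ ¬D) must hold from j=6 onward; find where it first fails.
  j=6: holds
  j=7: holds
  j=8: fails
Holds on [6,7], so largest k = 1.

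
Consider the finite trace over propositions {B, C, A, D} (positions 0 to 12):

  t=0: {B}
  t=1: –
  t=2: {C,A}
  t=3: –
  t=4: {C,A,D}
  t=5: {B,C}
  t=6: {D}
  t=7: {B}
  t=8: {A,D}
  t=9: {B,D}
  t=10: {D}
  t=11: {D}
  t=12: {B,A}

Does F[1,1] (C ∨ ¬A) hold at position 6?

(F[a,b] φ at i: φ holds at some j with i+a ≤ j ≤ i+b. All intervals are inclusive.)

Holds

Check (C ∨ ¬A) at each j in [7,7]:
  j=7: true
Found at j=7 → formula holds.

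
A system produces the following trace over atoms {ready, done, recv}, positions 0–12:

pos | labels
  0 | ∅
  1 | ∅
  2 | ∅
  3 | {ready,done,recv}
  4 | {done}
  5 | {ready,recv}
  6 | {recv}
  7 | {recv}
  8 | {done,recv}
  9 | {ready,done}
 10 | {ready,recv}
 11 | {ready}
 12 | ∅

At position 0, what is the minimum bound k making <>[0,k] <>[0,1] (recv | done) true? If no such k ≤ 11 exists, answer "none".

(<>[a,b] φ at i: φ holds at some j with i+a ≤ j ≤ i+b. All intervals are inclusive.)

Scan j = 0,1,… for <>[0,1] (recv | done):
  j=0: fails
  j=1: fails
  j=2: holds
First hit at j=2, so smallest k = 2-0 = 2.

2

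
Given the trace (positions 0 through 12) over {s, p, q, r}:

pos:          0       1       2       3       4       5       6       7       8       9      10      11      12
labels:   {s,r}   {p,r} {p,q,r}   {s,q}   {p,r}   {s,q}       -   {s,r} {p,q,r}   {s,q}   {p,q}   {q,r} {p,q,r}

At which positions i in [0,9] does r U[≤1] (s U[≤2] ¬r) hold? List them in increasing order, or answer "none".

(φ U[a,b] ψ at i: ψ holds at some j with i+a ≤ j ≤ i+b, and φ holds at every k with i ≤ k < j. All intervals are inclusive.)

Evaluate at each i in [0,9]:
  i=0: ✗ (no rhs in [0,1])
  i=1: ✗ (no rhs in [1,2])
  i=2: ✓ (rhs at j=3; lhs holds on [2,2])
  i=3: ✓ (rhs at j=3)
  i=4: ✓ (rhs at j=5; lhs holds on [4,4])
  i=5: ✓ (rhs at j=5)
  i=6: ✓ (rhs at j=6)
  i=7: ✗ (no rhs in [7,8])
  i=8: ✓ (rhs at j=9; lhs holds on [8,8])
  i=9: ✓ (rhs at j=9)

2, 3, 4, 5, 6, 8, 9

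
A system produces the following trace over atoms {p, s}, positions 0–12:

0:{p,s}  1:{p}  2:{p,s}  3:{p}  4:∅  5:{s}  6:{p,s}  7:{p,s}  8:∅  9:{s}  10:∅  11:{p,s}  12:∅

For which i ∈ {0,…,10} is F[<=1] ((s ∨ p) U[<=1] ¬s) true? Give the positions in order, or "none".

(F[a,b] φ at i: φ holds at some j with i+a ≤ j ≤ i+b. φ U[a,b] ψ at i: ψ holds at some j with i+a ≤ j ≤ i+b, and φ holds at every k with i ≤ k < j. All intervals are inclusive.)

0, 1, 2, 3, 4, 6, 7, 8, 9, 10

Evaluate at each i in [0,10]:
  i=0: ✓ (witness j=0)
  i=1: ✓ (witness j=1)
  i=2: ✓ (witness j=2)
  i=3: ✓ (witness j=3)
  i=4: ✓ (witness j=4)
  i=5: ✗ (none in [5,6])
  i=6: ✓ (witness j=7)
  i=7: ✓ (witness j=7)
  i=8: ✓ (witness j=8)
  i=9: ✓ (witness j=9)
  i=10: ✓ (witness j=10)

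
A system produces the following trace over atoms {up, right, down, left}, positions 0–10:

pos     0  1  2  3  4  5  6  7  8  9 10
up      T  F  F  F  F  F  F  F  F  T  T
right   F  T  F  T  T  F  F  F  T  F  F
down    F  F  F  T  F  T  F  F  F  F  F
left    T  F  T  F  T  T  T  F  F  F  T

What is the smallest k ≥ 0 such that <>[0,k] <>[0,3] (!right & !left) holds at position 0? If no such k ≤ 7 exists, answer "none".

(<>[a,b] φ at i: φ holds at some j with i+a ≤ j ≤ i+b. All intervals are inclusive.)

Scan j = 0,1,… for <>[0,3] (!right & !left):
  j=0: fails
  j=1: fails
  j=2: fails
  j=3: fails
  j=4: holds
First hit at j=4, so smallest k = 4-0 = 4.

4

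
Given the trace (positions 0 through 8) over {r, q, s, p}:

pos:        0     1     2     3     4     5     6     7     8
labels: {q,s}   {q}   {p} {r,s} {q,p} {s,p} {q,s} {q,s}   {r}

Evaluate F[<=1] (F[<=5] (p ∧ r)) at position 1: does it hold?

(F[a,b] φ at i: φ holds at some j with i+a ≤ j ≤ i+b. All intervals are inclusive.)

No

Check F[<=5] (p ∧ r) at each j in [1,2]:
  j=1: fails (none in [1,6])
  j=2: fails (none in [2,7])
No position in the window satisfies it → formula fails.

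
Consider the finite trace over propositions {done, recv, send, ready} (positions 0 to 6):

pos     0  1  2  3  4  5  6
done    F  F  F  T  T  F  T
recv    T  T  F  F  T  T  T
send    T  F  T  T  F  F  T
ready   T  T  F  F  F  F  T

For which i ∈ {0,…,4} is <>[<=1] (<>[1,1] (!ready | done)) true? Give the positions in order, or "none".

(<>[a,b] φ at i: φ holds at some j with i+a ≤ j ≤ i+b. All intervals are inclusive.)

Evaluate at each i in [0,4]:
  i=0: ✓ (witness j=1)
  i=1: ✓ (witness j=1)
  i=2: ✓ (witness j=2)
  i=3: ✓ (witness j=3)
  i=4: ✓ (witness j=4)

0, 1, 2, 3, 4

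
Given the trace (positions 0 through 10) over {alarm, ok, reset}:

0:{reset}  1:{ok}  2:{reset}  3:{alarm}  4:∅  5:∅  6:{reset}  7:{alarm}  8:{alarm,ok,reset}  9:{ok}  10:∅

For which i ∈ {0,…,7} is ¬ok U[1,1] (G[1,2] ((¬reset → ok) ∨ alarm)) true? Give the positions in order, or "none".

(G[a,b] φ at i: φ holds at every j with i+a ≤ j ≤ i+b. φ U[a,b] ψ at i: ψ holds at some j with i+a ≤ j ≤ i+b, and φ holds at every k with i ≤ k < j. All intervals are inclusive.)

Evaluate at each i in [0,7]:
  i=0: ✓ (rhs at j=1; lhs holds on [0,0])
  i=1: ✗ (no rhs in [2,2])
  i=2: ✗ (no rhs in [3,3])
  i=3: ✗ (no rhs in [4,4])
  i=4: ✓ (rhs at j=5; lhs holds on [4,4])
  i=5: ✓ (rhs at j=6; lhs holds on [5,5])
  i=6: ✓ (rhs at j=7; lhs holds on [6,6])
  i=7: ✗ (no rhs in [8,8])

0, 4, 5, 6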